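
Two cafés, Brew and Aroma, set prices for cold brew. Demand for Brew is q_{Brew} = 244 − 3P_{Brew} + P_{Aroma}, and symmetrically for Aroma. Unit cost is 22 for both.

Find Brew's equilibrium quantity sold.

Brew's profit: π = (P_{Brew} − 22)(244 − 3P_{Brew} + P_{Aroma}).
∂π/∂P_{Brew} = 310 − 6P_{Brew} + P_{Aroma} = 0 ⇒ P_{Brew} = 155/3 + (1/6)P_{Aroma}.
Setting P_{Brew} = P_{Aroma} in the reaction function: P_{Brew} = 155/3 + (1/6)P_{Brew}, so P_{Brew} = (155/3) / (5/6) = 62.
q_{Brew} = 244 − 3·62 + 62 = 120.

120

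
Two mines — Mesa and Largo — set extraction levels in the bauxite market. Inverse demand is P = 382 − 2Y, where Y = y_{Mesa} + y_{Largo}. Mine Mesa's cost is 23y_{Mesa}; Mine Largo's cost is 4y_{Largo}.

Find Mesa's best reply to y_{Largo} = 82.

Mine Mesa's profit: π = y_{Mesa}(382 − 2(y_{Mesa} + y_{Largo})) − 23y_{Mesa}.
∂π/∂y_{Mesa} = 359 − 4y_{Mesa} − 2y_{Largo} = 0, so y_{Mesa} = 89.75 − 0.5y_{Largo}.
At y_{Largo} = 82: y_{Mesa} = 89.75 − 0.5·82 = 48.75.

48.75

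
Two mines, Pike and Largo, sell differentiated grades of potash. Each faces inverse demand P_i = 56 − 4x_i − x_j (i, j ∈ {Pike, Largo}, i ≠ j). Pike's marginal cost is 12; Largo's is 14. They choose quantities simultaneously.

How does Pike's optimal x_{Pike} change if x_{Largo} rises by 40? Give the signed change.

Mine Pike's profit: π = x_{Pike}(56 − 4x_{Pike} − x_{Largo}) − 12x_{Pike}.
∂π/∂x_{Pike} = 44 − 8x_{Pike} − x_{Largo} = 0 ⇒ x_{Pike} = 5.5 − 0.125x_{Largo}.
The reaction-function slope is −0.125, so a 40-unit rise in x_{Largo} moves x_{Pike} by −0.125 × 40 = −5. Pike's best response falls — the actions are strategic substitutes.

-5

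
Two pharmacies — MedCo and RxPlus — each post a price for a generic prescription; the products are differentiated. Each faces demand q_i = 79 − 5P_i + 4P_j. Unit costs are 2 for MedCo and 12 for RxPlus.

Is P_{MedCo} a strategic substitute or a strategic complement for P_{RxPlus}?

MedCo's profit: π = (P_{MedCo} − 2)(79 − 5P_{MedCo} + 4P_{RxPlus}).
∂π/∂P_{MedCo} = 89 − 10P_{MedCo} + 4P_{RxPlus} = 0 ⇒ P_{MedCo} = 8.9 + 0.4P_{RxPlus}.
The best-response slope dP_{MedCo}/dP_{RxPlus} = 0.4 > 0: the reaction function is upward-sloping, so the choices are strategic complements.

strategic complements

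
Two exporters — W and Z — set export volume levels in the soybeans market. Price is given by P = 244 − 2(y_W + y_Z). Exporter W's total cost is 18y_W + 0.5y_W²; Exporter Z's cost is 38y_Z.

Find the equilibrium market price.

Exporter W's profit: π = y_W(244 − 2(y_W + y_Z)) − 18y_W − 0.5y_W².
∂π/∂y_W = 226 − 5y_W − 2y_Z = 0, so y_W = 45.2 − 0.4y_Z.
For Z: ∂π/∂y_Z = 206 − 4y_Z − 2y_W = 0 ⇒ y_Z = 51.5 − 0.5y_W.
Solving the two reaction functions simultaneously: (1 − (−0.4)(−0.5))y_W = 45.2 − 0.4·51.5, so 0.8y_W = 24.6 and y_W = 30.75.
Then y_Z = 51.5 − 0.5·30.75 = 36.125.
Equilibrium price: P = 244 − 2·66.875 = 110.25.

110.25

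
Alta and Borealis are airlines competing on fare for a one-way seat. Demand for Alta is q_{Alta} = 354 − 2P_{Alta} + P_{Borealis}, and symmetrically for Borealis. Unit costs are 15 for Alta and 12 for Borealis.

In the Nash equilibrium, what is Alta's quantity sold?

225.2

Alta's profit: π = (P_{Alta} − 15)(354 − 2P_{Alta} + P_{Borealis}).
∂π/∂P_{Alta} = 384 − 4P_{Alta} + P_{Borealis} = 0 ⇒ P_{Alta} = 96 + 0.25P_{Borealis}.
Similarly P_{Borealis} = 94.5 + 0.25P_{Alta}.
Substituting the second reaction function into the first: P_{Alta} = 96 + 0.25(94.5 + 0.25P_{Alta}), which gives 0.9375P_{Alta} = 119.625 ⇒ P_{Alta} = 127.6.
Then P_{Borealis} = 94.5 + 0.25·127.6 = 126.4.
q_{Alta} = 354 − 2·127.6 + 126.4 = 225.2.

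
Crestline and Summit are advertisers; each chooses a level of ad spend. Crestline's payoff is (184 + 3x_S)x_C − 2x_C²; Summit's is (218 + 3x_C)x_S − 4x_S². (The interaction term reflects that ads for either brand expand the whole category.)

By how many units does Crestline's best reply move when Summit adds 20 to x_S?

15

Expanding Crestline's payoff: 184x_C + 3x_Sx_C − 2x_C².
∂π/∂x_C = 184 + 3x_S − 4x_C = 0, so x_C = 46 + 0.75x_S.
The reaction-function slope is 0.75, so a 20-unit rise in x_S moves x_C by 0.75 × 20 = 15. Crestline's best response rises — the actions are strategic complements.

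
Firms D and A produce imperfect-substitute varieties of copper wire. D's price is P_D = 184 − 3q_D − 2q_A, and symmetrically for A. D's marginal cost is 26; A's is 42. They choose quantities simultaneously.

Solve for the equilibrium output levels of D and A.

Firm D's profit: π = q_D(184 − 3q_D − 2q_A) − 26q_D.
∂π/∂q_D = 158 − 6q_D − 2q_A = 0 ⇒ q_D = 79/3 − (1/3)q_A.
Similarly q_A = 71/3 − (1/3)q_D.
Plugging q_A into D's best response: q_D = 79/3 − (1/3)(71/3 − (1/3)q_D) ⇒ (8/9)q_D = 166/9, so q_D = 20.75.
Then q_A = 71/3 − (1/3)·20.75 = 16.75.

20.75, 16.75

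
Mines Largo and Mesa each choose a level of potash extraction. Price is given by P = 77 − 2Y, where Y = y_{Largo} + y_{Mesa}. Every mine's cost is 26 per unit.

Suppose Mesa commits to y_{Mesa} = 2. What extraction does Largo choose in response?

11.75

Mine Largo's profit: π = y_{Largo}(77 − 2(y_{Largo} + y_{Mesa})) − 26y_{Largo}.
∂π/∂y_{Largo} = 51 − 4y_{Largo} − 2y_{Mesa} = 0, so y_{Largo} = 12.75 − 0.5y_{Mesa}.
At y_{Mesa} = 2: y_{Largo} = 12.75 − 0.5·2 = 11.75.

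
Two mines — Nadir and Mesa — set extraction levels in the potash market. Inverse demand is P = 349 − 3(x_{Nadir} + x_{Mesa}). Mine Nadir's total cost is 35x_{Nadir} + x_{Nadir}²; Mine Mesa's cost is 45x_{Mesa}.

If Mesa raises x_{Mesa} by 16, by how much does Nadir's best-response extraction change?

Mine Nadir's profit: π = x_{Nadir}(349 − 3(x_{Nadir} + x_{Mesa})) − 35x_{Nadir} − x_{Nadir}².
∂π/∂x_{Nadir} = 314 − 8x_{Nadir} − 3x_{Mesa} = 0, so x_{Nadir} = 39.25 − 0.375x_{Mesa}.
The reaction-function slope is −0.375, so a 16-unit rise in x_{Mesa} moves x_{Nadir} by −0.375 × 16 = −6. Nadir's best response falls — the actions are strategic substitutes.

-6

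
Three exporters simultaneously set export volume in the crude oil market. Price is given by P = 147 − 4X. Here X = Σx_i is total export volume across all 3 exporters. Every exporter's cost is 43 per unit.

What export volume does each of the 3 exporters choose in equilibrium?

6.5

A representative exporter's profit is π_i = x_i(147 − 4X) − 43x_i, with X = x_i + Σ_{j≠i} x_j.
First-order condition: 104 − 8x_i − 4Σ_{j≠i} x_j = 0.
With identical exporters, set every x_j = x: then 104 − 8x − 8x = 0, i.e. x = 104/16 = 6.5.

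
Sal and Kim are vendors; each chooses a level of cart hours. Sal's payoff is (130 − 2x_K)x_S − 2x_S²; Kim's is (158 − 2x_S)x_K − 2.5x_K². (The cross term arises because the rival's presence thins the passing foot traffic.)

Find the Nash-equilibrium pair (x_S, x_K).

20.875, 23.25

Expanding Sal's payoff: 130x_S − 2x_Kx_S − 2x_S².
∂π/∂x_S = 130 − 2x_K − 4x_S = 0, so x_S = 32.5 − 0.5x_K.
Likewise for Kim: x_K = 31.6 − 0.4x_S.
Plugging x_K into Sal's best response: x_S = 32.5 − 0.5(31.6 − 0.4x_S) ⇒ 0.8x_S = 16.7, so x_S = 20.875.
Then x_K = 31.6 − 0.4·20.875 = 23.25.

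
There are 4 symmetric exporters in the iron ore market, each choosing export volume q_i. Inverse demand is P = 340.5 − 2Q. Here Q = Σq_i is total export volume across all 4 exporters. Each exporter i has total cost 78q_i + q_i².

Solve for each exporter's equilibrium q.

A representative exporter's profit is π_i = q_i(340.5 − 2Q) − 78q_i − q_i², with Q = q_i + Σ_{j≠i} q_j.
First-order condition: 262.5 − 6q_i − 2Σ_{j≠i} q_j = 0.
In a symmetric equilibrium every exporter chooses the same q, so Σ_{j≠i} q_j = 3q. The condition becomes 262.5 − 12q = 0, giving q = 262.5/12 = 21.875.

21.875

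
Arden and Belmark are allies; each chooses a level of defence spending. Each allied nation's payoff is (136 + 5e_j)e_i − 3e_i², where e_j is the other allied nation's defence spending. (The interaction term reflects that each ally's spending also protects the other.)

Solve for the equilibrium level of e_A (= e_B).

136

Arden's payoff is (136 + 5e_B)e_A − 3e_A².
∂π/∂e_A = 136 + 5e_B − 6e_A = 0, so e_A = 68/3 + (5/6)e_B.
Setting e_A = e_B in the reaction function: e_A = 68/3 + (5/6)e_A, so e_A = (68/3) / (1/6) = 136.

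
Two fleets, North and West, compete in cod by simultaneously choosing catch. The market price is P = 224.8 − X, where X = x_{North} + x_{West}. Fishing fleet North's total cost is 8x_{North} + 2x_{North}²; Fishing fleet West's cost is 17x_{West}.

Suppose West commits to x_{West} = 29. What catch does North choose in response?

31.3

Fishing fleet North's profit: π = x_{North}(224.8 − (x_{North} + x_{West})) − 8x_{North} − 2x_{North}².
∂π/∂x_{North} = 216.8 − 6x_{North} − x_{West} = 0, so x_{North} = 542/15 − (1/6)x_{West}.
At x_{West} = 29: x_{North} = 542/15 − (1/6)·29 = 31.3.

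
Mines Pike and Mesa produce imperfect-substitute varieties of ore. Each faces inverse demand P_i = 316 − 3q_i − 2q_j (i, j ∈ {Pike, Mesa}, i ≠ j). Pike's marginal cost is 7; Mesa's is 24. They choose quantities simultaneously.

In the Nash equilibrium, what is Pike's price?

126.0625

Mine Pike's profit: π = q_{Pike}(316 − 3q_{Pike} − 2q_{Mesa}) − 7q_{Pike}.
∂π/∂q_{Pike} = 309 − 6q_{Pike} − 2q_{Mesa} = 0 ⇒ q_{Pike} = 51.5 − (1/3)q_{Mesa}.
Similarly q_{Mesa} = 146/3 − (1/3)q_{Pike}.
Plugging q_{Mesa} into Pike's best response: q_{Pike} = 51.5 − (1/3)(146/3 − (1/3)q_{Pike}) ⇒ (8/9)q_{Pike} = 635/18, so q_{Pike} = 39.6875.
Then q_{Mesa} = 146/3 − (1/3)·39.6875 = 35.4375.
P_{Pike} = 316 − 3·39.6875 − 2·35.4375 = 126.0625.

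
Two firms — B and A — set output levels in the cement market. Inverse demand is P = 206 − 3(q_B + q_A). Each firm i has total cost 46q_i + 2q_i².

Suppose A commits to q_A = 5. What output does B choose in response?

Firm B's profit: π = q_B(206 − 3(q_B + q_A)) − 46q_B − 2q_B².
∂π/∂q_B = 160 − 10q_B − 3q_A = 0, so q_B = 16 − 0.3q_A.
At q_A = 5: q_B = 16 − 0.3·5 = 14.5.

14.5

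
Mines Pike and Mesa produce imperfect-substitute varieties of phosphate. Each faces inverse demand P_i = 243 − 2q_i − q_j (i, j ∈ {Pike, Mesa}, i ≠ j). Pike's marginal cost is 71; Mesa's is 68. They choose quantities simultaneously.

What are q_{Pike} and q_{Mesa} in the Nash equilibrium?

34.2, 35.2

Mine Pike's profit: π = q_{Pike}(243 − 2q_{Pike} − q_{Mesa}) − 71q_{Pike}.
∂π/∂q_{Pike} = 172 − 4q_{Pike} − q_{Mesa} = 0 ⇒ q_{Pike} = 43 − 0.25q_{Mesa}.
Similarly q_{Mesa} = 43.75 − 0.25q_{Pike}.
Solving the two reaction functions simultaneously: (1 − (−0.25)(−0.25))q_{Pike} = 43 − 0.25·43.75, so 0.9375q_{Pike} = 32.0625 and q_{Pike} = 34.2.
Then q_{Mesa} = 43.75 − 0.25·34.2 = 35.2.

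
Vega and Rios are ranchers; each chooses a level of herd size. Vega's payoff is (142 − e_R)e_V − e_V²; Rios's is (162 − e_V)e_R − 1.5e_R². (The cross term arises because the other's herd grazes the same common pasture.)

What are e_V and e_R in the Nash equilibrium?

52.8, 36.4

Expanding Vega's payoff: 142e_V − e_Re_V − e_V².
∂π/∂e_V = 142 − e_R − 2e_V = 0, so e_V = 71 − 0.5e_R.
Likewise for Rios: e_R = 54 − (1/3)e_V.
Substituting the second reaction function into the first: e_V = 71 − 0.5(54 − (1/3)e_V), which gives (5/6)e_V = 44 ⇒ e_V = 52.8.
Then e_R = 54 − (1/3)·52.8 = 36.4.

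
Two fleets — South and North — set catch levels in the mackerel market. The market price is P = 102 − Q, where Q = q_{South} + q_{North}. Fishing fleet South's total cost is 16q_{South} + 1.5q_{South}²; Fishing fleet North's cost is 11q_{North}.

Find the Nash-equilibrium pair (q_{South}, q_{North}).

Fishing fleet South's profit: π = q_{South}(102 − (q_{South} + q_{North})) − 16q_{South} − 1.5q_{South}².
∂π/∂q_{South} = 86 − 5q_{South} − q_{North} = 0, so q_{South} = 17.2 − 0.2q_{North}.
For North: ∂π/∂q_{North} = 91 − 2q_{North} − q_{South} = 0 ⇒ q_{North} = 45.5 − 0.5q_{South}.
Substituting the second reaction function into the first: q_{South} = 17.2 − 0.2(45.5 − 0.5q_{South}), which gives 0.9q_{South} = 8.1 ⇒ q_{South} = 9.
Then q_{North} = 45.5 − 0.5·9 = 41.

9, 41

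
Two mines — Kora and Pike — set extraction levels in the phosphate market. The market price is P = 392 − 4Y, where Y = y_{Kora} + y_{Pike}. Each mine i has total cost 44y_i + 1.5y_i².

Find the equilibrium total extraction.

46.4

Mine Kora's profit: π = y_{Kora}(392 − 4(y_{Kora} + y_{Pike})) − 44y_{Kora} − 1.5y_{Kora}².
∂π/∂y_{Kora} = 348 − 11y_{Kora} − 4y_{Pike} = 0, so y_{Kora} = 348/11 − (4/11)y_{Pike}.
By symmetry y_{Pike} = y_{Kora}; substituting into the reaction function, (15/11)y_{Kora} = 348/11 and y_{Kora} = 23.2.
Total extraction: 23.2 + 23.2 = 46.4.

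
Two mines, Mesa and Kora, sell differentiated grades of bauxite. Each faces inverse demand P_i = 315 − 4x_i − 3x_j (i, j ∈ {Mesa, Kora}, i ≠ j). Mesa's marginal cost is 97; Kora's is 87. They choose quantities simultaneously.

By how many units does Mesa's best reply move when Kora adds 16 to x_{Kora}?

Mine Mesa's profit: π = x_{Mesa}(315 − 4x_{Mesa} − 3x_{Kora}) − 97x_{Mesa}.
∂π/∂x_{Mesa} = 218 − 8x_{Mesa} − 3x_{Kora} = 0 ⇒ x_{Mesa} = 27.25 − 0.375x_{Kora}.
The reaction-function slope is −0.375, so a 16-unit rise in x_{Kora} moves x_{Mesa} by −0.375 × 16 = −6. Mesa's best response falls — the actions are strategic substitutes.

-6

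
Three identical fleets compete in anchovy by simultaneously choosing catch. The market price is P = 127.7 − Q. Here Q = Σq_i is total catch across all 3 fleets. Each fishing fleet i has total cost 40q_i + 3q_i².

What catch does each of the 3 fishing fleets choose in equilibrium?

8.77

A representative fishing fleet's profit is π_i = q_i(127.7 − Q) − 40q_i − 3q_i², with Q = q_i + Σ_{j≠i} q_j.
First-order condition: 87.7 − 8q_i − Σ_{j≠i} q_j = 0.
With identical fishing fleets, set every q_j = q: then 87.7 − 8q − 2q = 0, i.e. q = 87.7/10 = 8.77.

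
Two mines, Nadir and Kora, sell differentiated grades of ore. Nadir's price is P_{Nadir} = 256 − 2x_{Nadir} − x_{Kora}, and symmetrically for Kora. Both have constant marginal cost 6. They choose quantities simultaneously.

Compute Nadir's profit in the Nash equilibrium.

Mine Nadir's profit: π = x_{Nadir}(256 − 2x_{Nadir} − x_{Kora}) − 6x_{Nadir}.
∂π/∂x_{Nadir} = 250 − 4x_{Nadir} − x_{Kora} = 0 ⇒ x_{Nadir} = 62.5 − 0.25x_{Kora}.
The game is symmetric, so in equilibrium x_{Kora} = x_{Nadir}: the reaction function gives 1.25x_{Nadir} = 62.5, hence x_{Nadir} = 50.
P_{Nadir} = 256 − 2·50 − 50 = 106.
Profit = (106 − 6)·50 = 5000.

5000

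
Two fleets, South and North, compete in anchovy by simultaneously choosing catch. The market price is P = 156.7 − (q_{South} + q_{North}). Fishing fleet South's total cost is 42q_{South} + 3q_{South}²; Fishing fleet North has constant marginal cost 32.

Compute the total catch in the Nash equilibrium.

65.84

Fishing fleet South's profit: π = q_{South}(156.7 − (q_{South} + q_{North})) − 42q_{South} − 3q_{South}².
∂π/∂q_{South} = 114.7 − 8q_{South} − q_{North} = 0, so q_{South} = 14.3375 − 0.125q_{North}.
For North: ∂π/∂q_{North} = 124.7 − 2q_{North} − q_{South} = 0 ⇒ q_{North} = 62.35 − 0.5q_{South}.
Solving the two reaction functions simultaneously: (1 − (−0.125)(−0.5))q_{South} = 14.3375 − 0.125·62.35, so 0.9375q_{South} = 1047/160 and q_{South} = 6.98.
Then q_{North} = 62.35 − 0.5·6.98 = 58.86.
Total catch: 6.98 + 58.86 = 65.84.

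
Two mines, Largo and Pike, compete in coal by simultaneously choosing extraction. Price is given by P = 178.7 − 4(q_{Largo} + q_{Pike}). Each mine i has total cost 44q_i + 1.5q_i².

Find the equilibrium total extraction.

17.96

Mine Largo's profit: π = q_{Largo}(178.7 − 4(q_{Largo} + q_{Pike})) − 44q_{Largo} − 1.5q_{Largo}².
∂π/∂q_{Largo} = 134.7 − 11q_{Largo} − 4q_{Pike} = 0, so q_{Largo} = 1347/110 − (4/11)q_{Pike}.
Setting q_{Largo} = q_{Pike} in the reaction function: q_{Largo} = 1347/110 − (4/11)q_{Largo}, so q_{Largo} = (1347/110) / (15/11) = 8.98.
Total extraction: 8.98 + 8.98 = 17.96.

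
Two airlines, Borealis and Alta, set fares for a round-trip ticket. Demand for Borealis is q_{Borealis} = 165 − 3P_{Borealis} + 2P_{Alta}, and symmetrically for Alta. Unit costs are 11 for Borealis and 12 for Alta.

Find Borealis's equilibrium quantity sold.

Borealis's profit: π = (P_{Borealis} − 11)(165 − 3P_{Borealis} + 2P_{Alta}).
∂π/∂P_{Borealis} = 198 − 6P_{Borealis} + 2P_{Alta} = 0 ⇒ P_{Borealis} = 33 + (1/3)P_{Alta}.
Similarly P_{Alta} = 33.5 + (1/3)P_{Borealis}.
Plugging P_{Alta} into Borealis's best response: P_{Borealis} = 33 + (1/3)(33.5 + (1/3)P_{Borealis}) ⇒ (8/9)P_{Borealis} = 265/6, so P_{Borealis} = 49.6875.
Then P_{Alta} = 33.5 + (1/3)·49.6875 = 50.0625.
q_{Borealis} = 165 − 3·49.6875 + 2·50.0625 = 116.0625.

116.0625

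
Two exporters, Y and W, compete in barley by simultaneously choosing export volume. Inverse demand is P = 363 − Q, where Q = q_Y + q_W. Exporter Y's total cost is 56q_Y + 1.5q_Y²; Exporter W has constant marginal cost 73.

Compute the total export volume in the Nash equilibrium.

163

Exporter Y's profit: π = q_Y(363 − (q_Y + q_W)) − 56q_Y − 1.5q_Y².
∂π/∂q_Y = 307 − 5q_Y − q_W = 0, so q_Y = 61.4 − 0.2q_W.
For W: ∂π/∂q_W = 290 − 2q_W − q_Y = 0 ⇒ q_W = 145 − 0.5q_Y.
Substituting the second reaction function into the first: q_Y = 61.4 − 0.2(145 − 0.5q_Y), which gives 0.9q_Y = 32.4 ⇒ q_Y = 36.
Then q_W = 145 − 0.5·36 = 127.
Total export volume: 36 + 127 = 163.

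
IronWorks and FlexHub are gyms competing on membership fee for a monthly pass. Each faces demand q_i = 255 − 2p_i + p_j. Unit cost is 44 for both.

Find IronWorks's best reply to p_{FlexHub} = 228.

IronWorks's profit: π = (p_{IronWorks} − 44)(255 − 2p_{IronWorks} + p_{FlexHub}).
∂π/∂p_{IronWorks} = 343 − 4p_{IronWorks} + p_{FlexHub} = 0 ⇒ p_{IronWorks} = 85.75 + 0.25p_{FlexHub}.
At p_{FlexHub} = 228: p_{IronWorks} = 85.75 + 0.25·228 = 142.75.

142.75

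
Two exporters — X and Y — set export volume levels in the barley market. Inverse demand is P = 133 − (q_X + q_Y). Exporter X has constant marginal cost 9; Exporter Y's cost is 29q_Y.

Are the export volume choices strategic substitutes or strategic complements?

strategic substitutes

Exporter X's profit: π = q_X(133 − (q_X + q_Y)) − 9q_X.
∂π/∂q_X = 124 − 2q_X − q_Y = 0, so q_X = 62 − 0.5q_Y.
The best-response slope dq_X/dq_Y = −0.5 < 0: the reaction function is downward-sloping, so the choices are strategic substitutes.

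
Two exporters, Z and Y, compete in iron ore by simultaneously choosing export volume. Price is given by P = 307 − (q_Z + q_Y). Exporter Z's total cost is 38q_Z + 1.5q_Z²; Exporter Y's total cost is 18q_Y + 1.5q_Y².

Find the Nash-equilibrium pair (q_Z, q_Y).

Exporter Z's profit: π = q_Z(307 − (q_Z + q_Y)) − 38q_Z − 1.5q_Z².
∂π/∂q_Z = 269 − 5q_Z − q_Y = 0, so q_Z = 53.8 − 0.2q_Y.
By the same steps for Y: q_Y = 57.8 − 0.2q_Z.
Plugging q_Y into Z's best response: q_Z = 53.8 − 0.2(57.8 − 0.2q_Z) ⇒ 0.96q_Z = 42.24, so q_Z = 44.
Then q_Y = 57.8 − 0.2·44 = 49.

44, 49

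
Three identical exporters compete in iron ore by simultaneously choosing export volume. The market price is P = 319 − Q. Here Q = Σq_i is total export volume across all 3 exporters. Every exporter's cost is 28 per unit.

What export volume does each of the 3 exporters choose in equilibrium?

A representative exporter's profit is π_i = q_i(319 − Q) − 28q_i, with Q = q_i + Σ_{j≠i} q_j.
First-order condition: 291 − 2q_i − Σ_{j≠i} q_j = 0.
With identical exporters, set every q_j = q: then 291 − 2q − 2q = 0, i.e. q = 291/4 = 72.75.

72.75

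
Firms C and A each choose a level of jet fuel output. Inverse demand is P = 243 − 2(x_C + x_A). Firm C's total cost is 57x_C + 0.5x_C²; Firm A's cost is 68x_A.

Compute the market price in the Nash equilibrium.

130.875

Firm C's profit: π = x_C(243 − 2(x_C + x_A)) − 57x_C − 0.5x_C².
∂π/∂x_C = 186 − 5x_C − 2x_A = 0, so x_C = 37.2 − 0.4x_A.
For A: ∂π/∂x_A = 175 − 4x_A − 2x_C = 0 ⇒ x_A = 43.75 − 0.5x_C.
Substituting the second reaction function into the first: x_C = 37.2 − 0.4(43.75 − 0.5x_C), which gives 0.8x_C = 19.7 ⇒ x_C = 24.625.
Then x_A = 43.75 − 0.5·24.625 = 31.4375.
Equilibrium price: P = 243 − 2·56.0625 = 130.875.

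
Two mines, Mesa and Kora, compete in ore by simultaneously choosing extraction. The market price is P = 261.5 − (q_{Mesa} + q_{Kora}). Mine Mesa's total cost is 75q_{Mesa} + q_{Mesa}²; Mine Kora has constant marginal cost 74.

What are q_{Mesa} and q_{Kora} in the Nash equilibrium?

Mine Mesa's profit: π = q_{Mesa}(261.5 − (q_{Mesa} + q_{Kora})) − 75q_{Mesa} − q_{Mesa}².
∂π/∂q_{Mesa} = 186.5 − 4q_{Mesa} − q_{Kora} = 0, so q_{Mesa} = 46.625 − 0.25q_{Kora}.
For Kora: ∂π/∂q_{Kora} = 187.5 − 2q_{Kora} − q_{Mesa} = 0 ⇒ q_{Kora} = 93.75 − 0.5q_{Mesa}.
Substituting the second reaction function into the first: q_{Mesa} = 46.625 − 0.25(93.75 − 0.5q_{Mesa}), which gives 0.875q_{Mesa} = 23.1875 ⇒ q_{Mesa} = 26.5.
Then q_{Kora} = 93.75 − 0.5·26.5 = 80.5.

26.5, 80.5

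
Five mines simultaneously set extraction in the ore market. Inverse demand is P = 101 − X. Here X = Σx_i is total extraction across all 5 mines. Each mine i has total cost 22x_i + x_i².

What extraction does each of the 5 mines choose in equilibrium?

9.875

A representative mine's profit is π_i = x_i(101 − X) − 22x_i − x_i², with X = x_i + Σ_{j≠i} x_j.
First-order condition: 79 − 4x_i − Σ_{j≠i} x_j = 0.
In a symmetric equilibrium every mine chooses the same x, so Σ_{j≠i} x_j = 4x. The condition becomes 79 − 8x = 0, giving x = 79/8 = 9.875.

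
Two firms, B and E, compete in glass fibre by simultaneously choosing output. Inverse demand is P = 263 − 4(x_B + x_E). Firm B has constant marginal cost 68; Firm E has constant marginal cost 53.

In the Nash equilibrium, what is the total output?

Firm B's profit: π = x_B(263 − 4(x_B + x_E)) − 68x_B.
∂π/∂x_B = 195 − 8x_B − 4x_E = 0, so x_B = 24.375 − 0.5x_E.
By the same steps for E: x_E = 26.25 − 0.5x_B.
Solving the two reaction functions simultaneously: (1 − (−0.5)(−0.5))x_B = 24.375 − 0.5·26.25, so 0.75x_B = 11.25 and x_B = 15.
Then x_E = 26.25 − 0.5·15 = 18.75.
Total output: 15 + 18.75 = 33.75.

33.75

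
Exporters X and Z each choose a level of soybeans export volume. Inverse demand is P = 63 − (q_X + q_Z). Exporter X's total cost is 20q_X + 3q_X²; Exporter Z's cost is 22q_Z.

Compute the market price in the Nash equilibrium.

41

Exporter X's profit: π = q_X(63 − (q_X + q_Z)) − 20q_X − 3q_X².
∂π/∂q_X = 43 − 8q_X − q_Z = 0, so q_X = 5.375 − 0.125q_Z.
For Z: ∂π/∂q_Z = 41 − 2q_Z − q_X = 0 ⇒ q_Z = 20.5 − 0.5q_X.
Substituting the second reaction function into the first: q_X = 5.375 − 0.125(20.5 − 0.5q_X), which gives 0.9375q_X = 2.8125 ⇒ q_X = 3.
Then q_Z = 20.5 − 0.5·3 = 19.
Equilibrium price: P = 63 − 22 = 41.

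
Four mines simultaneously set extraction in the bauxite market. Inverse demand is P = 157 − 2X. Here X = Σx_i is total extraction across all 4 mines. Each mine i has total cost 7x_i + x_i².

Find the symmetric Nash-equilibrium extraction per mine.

12.5

A representative mine's profit is π_i = x_i(157 − 2X) − 7x_i − x_i², with X = x_i + Σ_{j≠i} x_j.
First-order condition: 150 − 6x_i − 2Σ_{j≠i} x_j = 0.
With identical mines, set every x_j = x: then 150 − 6x − 6x = 0, i.e. x = 150/12 = 12.5.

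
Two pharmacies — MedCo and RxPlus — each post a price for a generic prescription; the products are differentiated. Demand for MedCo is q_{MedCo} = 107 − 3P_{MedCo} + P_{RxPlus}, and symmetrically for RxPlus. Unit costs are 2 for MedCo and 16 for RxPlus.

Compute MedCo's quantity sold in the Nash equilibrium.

65.4

MedCo's profit: π = (P_{MedCo} − 2)(107 − 3P_{MedCo} + P_{RxPlus}).
∂π/∂P_{MedCo} = 113 − 6P_{MedCo} + P_{RxPlus} = 0 ⇒ P_{MedCo} = 113/6 + (1/6)P_{RxPlus}.
Similarly P_{RxPlus} = 155/6 + (1/6)P_{MedCo}.
Solving the two reaction functions simultaneously: (1 − (1/6)(1/6))P_{MedCo} = 113/6 + (1/6)·(155/6), so (35/36)P_{MedCo} = 833/36 and P_{MedCo} = 23.8.
Then P_{RxPlus} = 155/6 + (1/6)·23.8 = 29.8.
q_{MedCo} = 107 − 3·23.8 + 29.8 = 65.4.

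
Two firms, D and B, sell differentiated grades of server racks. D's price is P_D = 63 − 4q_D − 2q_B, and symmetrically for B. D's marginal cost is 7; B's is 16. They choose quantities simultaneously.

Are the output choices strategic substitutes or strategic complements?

Firm D's profit: π = q_D(63 − 4q_D − 2q_B) − 7q_D.
∂π/∂q_D = 56 − 8q_D − 2q_B = 0 ⇒ q_D = 7 − 0.25q_B.
The best-response slope dq_D/dq_B = −0.25 < 0: the reaction function is downward-sloping, so the choices are strategic substitutes.

strategic substitutes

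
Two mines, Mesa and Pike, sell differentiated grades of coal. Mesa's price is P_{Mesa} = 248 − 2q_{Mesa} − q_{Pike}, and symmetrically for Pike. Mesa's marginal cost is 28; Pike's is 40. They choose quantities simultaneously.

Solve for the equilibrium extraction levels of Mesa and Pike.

44.8, 40.8

Mine Mesa's profit: π = q_{Mesa}(248 − 2q_{Mesa} − q_{Pike}) − 28q_{Mesa}.
∂π/∂q_{Mesa} = 220 − 4q_{Mesa} − q_{Pike} = 0 ⇒ q_{Mesa} = 55 − 0.25q_{Pike}.
Similarly q_{Pike} = 52 − 0.25q_{Mesa}.
Plugging q_{Pike} into Mesa's best response: q_{Mesa} = 55 − 0.25(52 − 0.25q_{Mesa}) ⇒ 0.9375q_{Mesa} = 42, so q_{Mesa} = 44.8.
Then q_{Pike} = 52 − 0.25·44.8 = 40.8.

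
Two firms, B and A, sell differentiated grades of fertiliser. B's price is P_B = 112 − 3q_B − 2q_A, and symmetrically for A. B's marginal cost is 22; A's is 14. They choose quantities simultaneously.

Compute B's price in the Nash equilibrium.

Firm B's profit: π = q_B(112 − 3q_B − 2q_A) − 22q_B.
∂π/∂q_B = 90 − 6q_B − 2q_A = 0 ⇒ q_B = 15 − (1/3)q_A.
Similarly q_A = 49/3 − (1/3)q_B.
Plugging q_A into B's best response: q_B = 15 − (1/3)(49/3 − (1/3)q_B) ⇒ (8/9)q_B = 86/9, so q_B = 10.75.
Then q_A = 49/3 − (1/3)·10.75 = 12.75.
P_B = 112 − 3·10.75 − 2·12.75 = 54.25.

54.25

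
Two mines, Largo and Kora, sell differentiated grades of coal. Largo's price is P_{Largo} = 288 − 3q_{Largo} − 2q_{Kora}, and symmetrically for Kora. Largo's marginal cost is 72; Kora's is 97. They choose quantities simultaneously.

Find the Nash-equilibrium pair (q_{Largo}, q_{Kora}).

Mine Largo's profit: π = q_{Largo}(288 − 3q_{Largo} − 2q_{Kora}) − 72q_{Largo}.
∂π/∂q_{Largo} = 216 − 6q_{Largo} − 2q_{Kora} = 0 ⇒ q_{Largo} = 36 − (1/3)q_{Kora}.
Similarly q_{Kora} = 191/6 − (1/3)q_{Largo}.
Plugging q_{Kora} into Largo's best response: q_{Largo} = 36 − (1/3)(191/6 − (1/3)q_{Largo}) ⇒ (8/9)q_{Largo} = 457/18, so q_{Largo} = 28.5625.
Then q_{Kora} = 191/6 − (1/3)·28.5625 = 22.3125.

28.5625, 22.3125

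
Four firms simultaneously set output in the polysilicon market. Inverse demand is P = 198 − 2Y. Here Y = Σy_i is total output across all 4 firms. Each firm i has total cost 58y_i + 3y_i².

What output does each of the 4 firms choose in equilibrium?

8.75

A representative firm's profit is π_i = y_i(198 − 2Y) − 58y_i − 3y_i², with Y = y_i + Σ_{j≠i} y_j.
First-order condition: 140 − 10y_i − 2Σ_{j≠i} y_j = 0.
With identical firms, set every y_j = y: then 140 − 10y − 6y = 0, i.e. y = 140/16 = 8.75.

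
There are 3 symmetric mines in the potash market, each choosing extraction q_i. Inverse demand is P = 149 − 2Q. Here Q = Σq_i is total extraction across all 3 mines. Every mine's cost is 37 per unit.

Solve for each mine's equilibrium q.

14

A representative mine's profit is π_i = q_i(149 − 2Q) − 37q_i, with Q = q_i + Σ_{j≠i} q_j.
First-order condition: 112 − 4q_i − 2Σ_{j≠i} q_j = 0.
In a symmetric equilibrium every mine chooses the same q, so Σ_{j≠i} q_j = 2q. The condition becomes 112 − 8q = 0, giving q = 112/8 = 14.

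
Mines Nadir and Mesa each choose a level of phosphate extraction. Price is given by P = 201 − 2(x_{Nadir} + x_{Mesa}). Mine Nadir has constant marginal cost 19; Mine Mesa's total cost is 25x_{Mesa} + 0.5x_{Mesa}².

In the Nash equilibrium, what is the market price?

Mine Nadir's profit: π = x_{Nadir}(201 − 2(x_{Nadir} + x_{Mesa})) − 19x_{Nadir}.
∂π/∂x_{Nadir} = 182 − 4x_{Nadir} − 2x_{Mesa} = 0, so x_{Nadir} = 45.5 − 0.5x_{Mesa}.
For Mesa: ∂π/∂x_{Mesa} = 176 − 5x_{Mesa} − 2x_{Nadir} = 0 ⇒ x_{Mesa} = 35.2 − 0.4x_{Nadir}.
Substituting the second reaction function into the first: x_{Nadir} = 45.5 − 0.5(35.2 − 0.4x_{Nadir}), which gives 0.8x_{Nadir} = 27.9 ⇒ x_{Nadir} = 34.875.
Then x_{Mesa} = 35.2 − 0.4·34.875 = 21.25.
Equilibrium price: P = 201 − 2·56.125 = 88.75.

88.75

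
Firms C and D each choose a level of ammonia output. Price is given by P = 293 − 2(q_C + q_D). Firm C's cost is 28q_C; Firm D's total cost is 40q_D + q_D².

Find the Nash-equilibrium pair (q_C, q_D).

Firm C's profit: π = q_C(293 − 2(q_C + q_D)) − 28q_C.
∂π/∂q_C = 265 − 4q_C − 2q_D = 0, so q_C = 66.25 − 0.5q_D.
For D: ∂π/∂q_D = 253 − 6q_D − 2q_C = 0 ⇒ q_D = 253/6 − (1/3)q_C.
Solving the two reaction functions simultaneously: (1 − (−0.5)(−1/3))q_C = 66.25 − 0.5·(253/6), so (5/6)q_C = 271/6 and q_C = 54.2.
Then q_D = 253/6 − (1/3)·54.2 = 24.1.

54.2, 24.1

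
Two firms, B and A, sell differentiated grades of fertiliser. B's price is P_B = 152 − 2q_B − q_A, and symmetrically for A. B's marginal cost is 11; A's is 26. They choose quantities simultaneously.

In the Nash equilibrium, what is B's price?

69.4

Firm B's profit: π = q_B(152 − 2q_B − q_A) − 11q_B.
∂π/∂q_B = 141 − 4q_B − q_A = 0 ⇒ q_B = 35.25 − 0.25q_A.
Similarly q_A = 31.5 − 0.25q_B.
Plugging q_A into B's best response: q_B = 35.25 − 0.25(31.5 − 0.25q_B) ⇒ 0.9375q_B = 27.375, so q_B = 29.2.
Then q_A = 31.5 − 0.25·29.2 = 24.2.
P_B = 152 − 2·29.2 − 24.2 = 69.4.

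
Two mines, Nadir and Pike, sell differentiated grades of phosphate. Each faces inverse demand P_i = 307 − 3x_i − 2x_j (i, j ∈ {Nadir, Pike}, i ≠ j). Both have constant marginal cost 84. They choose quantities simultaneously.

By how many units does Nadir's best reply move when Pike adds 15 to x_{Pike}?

-5

Mine Nadir's profit: π = x_{Nadir}(307 − 3x_{Nadir} − 2x_{Pike}) − 84x_{Nadir}.
∂π/∂x_{Nadir} = 223 − 6x_{Nadir} − 2x_{Pike} = 0 ⇒ x_{Nadir} = 223/6 − (1/3)x_{Pike}.
The reaction-function slope is −1/3, so a 15-unit rise in x_{Pike} moves x_{Nadir} by −1/3 × 15 = −5. Nadir's best response falls — the actions are strategic substitutes.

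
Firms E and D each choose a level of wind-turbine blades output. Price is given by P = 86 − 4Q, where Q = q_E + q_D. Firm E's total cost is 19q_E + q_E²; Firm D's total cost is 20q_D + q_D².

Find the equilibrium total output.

Firm E's profit: π = q_E(86 − 4(q_E + q_D)) − 19q_E − q_E².
∂π/∂q_E = 67 − 10q_E − 4q_D = 0, so q_E = 6.7 − 0.4q_D.
By the same steps for D: q_D = 6.6 − 0.4q_E.
Substituting the second reaction function into the first: q_E = 6.7 − 0.4(6.6 − 0.4q_E), which gives 0.84q_E = 4.06 ⇒ q_E = 29/6.
Then q_D = 6.6 − 0.4·(29/6) = 14/3.
Total output: 29/6 + 14/3 = 9.5.

9.5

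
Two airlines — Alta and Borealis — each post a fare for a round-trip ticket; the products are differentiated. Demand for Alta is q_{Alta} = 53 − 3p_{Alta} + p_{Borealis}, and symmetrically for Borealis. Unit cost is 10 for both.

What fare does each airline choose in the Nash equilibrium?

16.6

Alta's profit: π = (p_{Alta} − 10)(53 − 3p_{Alta} + p_{Borealis}).
∂π/∂p_{Alta} = 83 − 6p_{Alta} + p_{Borealis} = 0 ⇒ p_{Alta} = 83/6 + (1/6)p_{Borealis}.
Setting p_{Alta} = p_{Borealis} in the reaction function: p_{Alta} = 83/6 + (1/6)p_{Alta}, so p_{Alta} = (83/6) / (5/6) = 16.6.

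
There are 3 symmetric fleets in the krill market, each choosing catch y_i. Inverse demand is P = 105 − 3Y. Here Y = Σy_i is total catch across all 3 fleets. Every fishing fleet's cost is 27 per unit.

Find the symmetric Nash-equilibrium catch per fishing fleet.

6.5

A representative fishing fleet's profit is π_i = y_i(105 − 3Y) − 27y_i, with Y = y_i + Σ_{j≠i} y_j.
First-order condition: 78 − 6y_i − 3Σ_{j≠i} y_j = 0.
With identical fishing fleets, set every y_j = y: then 78 − 6y − 6y = 0, i.e. y = 78/12 = 6.5.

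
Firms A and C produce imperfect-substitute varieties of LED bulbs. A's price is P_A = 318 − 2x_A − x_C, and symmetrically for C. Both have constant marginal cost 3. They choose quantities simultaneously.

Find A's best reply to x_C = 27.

Firm A's profit: π = x_A(318 − 2x_A − x_C) − 3x_A.
∂π/∂x_A = 315 − 4x_A − x_C = 0 ⇒ x_A = 78.75 − 0.25x_C.
At x_C = 27: x_A = 78.75 − 0.25·27 = 72.

72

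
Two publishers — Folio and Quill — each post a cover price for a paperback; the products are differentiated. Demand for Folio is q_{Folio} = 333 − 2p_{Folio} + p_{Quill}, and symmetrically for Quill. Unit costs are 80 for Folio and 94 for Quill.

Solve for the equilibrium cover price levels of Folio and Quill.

166.2, 171.8

Folio's profit: π = (p_{Folio} − 80)(333 − 2p_{Folio} + p_{Quill}).
∂π/∂p_{Folio} = 493 − 4p_{Folio} + p_{Quill} = 0 ⇒ p_{Folio} = 123.25 + 0.25p_{Quill}.
Similarly p_{Quill} = 130.25 + 0.25p_{Folio}.
Solving the two reaction functions simultaneously: (1 − (0.25)(0.25))p_{Folio} = 123.25 + 0.25·130.25, so 0.9375p_{Folio} = 155.8125 and p_{Folio} = 166.2.
Then p_{Quill} = 130.25 + 0.25·166.2 = 171.8.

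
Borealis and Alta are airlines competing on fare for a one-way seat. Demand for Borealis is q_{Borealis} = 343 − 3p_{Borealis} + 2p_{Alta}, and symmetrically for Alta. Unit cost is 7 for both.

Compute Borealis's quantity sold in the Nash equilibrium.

252

Borealis's profit: π = (p_{Borealis} − 7)(343 − 3p_{Borealis} + 2p_{Alta}).
∂π/∂p_{Borealis} = 364 − 6p_{Borealis} + 2p_{Alta} = 0 ⇒ p_{Borealis} = 182/3 + (1/3)p_{Alta}.
The game is symmetric, so in equilibrium p_{Alta} = p_{Borealis}: the reaction function gives (2/3)p_{Borealis} = 182/3, hence p_{Borealis} = 91.
q_{Borealis} = 343 − 3·91 + 2·91 = 252.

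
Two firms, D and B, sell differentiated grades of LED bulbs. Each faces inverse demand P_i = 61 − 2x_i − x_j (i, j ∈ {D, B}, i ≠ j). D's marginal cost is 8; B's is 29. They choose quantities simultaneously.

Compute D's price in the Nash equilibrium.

Firm D's profit: π = x_D(61 − 2x_D − x_B) − 8x_D.
∂π/∂x_D = 53 − 4x_D − x_B = 0 ⇒ x_D = 13.25 − 0.25x_B.
Similarly x_B = 8 − 0.25x_D.
Substituting the second reaction function into the first: x_D = 13.25 − 0.25(8 − 0.25x_D), which gives 0.9375x_D = 11.25 ⇒ x_D = 12.
Then x_B = 8 − 0.25·12 = 5.
P_D = 61 − 2·12 − 5 = 32.

32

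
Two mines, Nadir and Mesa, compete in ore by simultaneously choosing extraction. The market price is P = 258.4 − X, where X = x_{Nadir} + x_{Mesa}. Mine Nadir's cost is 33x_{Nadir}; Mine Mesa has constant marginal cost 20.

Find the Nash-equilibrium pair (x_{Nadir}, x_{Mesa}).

70.8, 83.8

Mine Nadir's profit: π = x_{Nadir}(258.4 − (x_{Nadir} + x_{Mesa})) − 33x_{Nadir}.
∂π/∂x_{Nadir} = 225.4 − 2x_{Nadir} − x_{Mesa} = 0, so x_{Nadir} = 112.7 − 0.5x_{Mesa}.
By the same steps for Mesa: x_{Mesa} = 119.2 − 0.5x_{Nadir}.
Plugging x_{Mesa} into Nadir's best response: x_{Nadir} = 112.7 − 0.5(119.2 − 0.5x_{Nadir}) ⇒ 0.75x_{Nadir} = 53.1, so x_{Nadir} = 70.8.
Then x_{Mesa} = 119.2 − 0.5·70.8 = 83.8.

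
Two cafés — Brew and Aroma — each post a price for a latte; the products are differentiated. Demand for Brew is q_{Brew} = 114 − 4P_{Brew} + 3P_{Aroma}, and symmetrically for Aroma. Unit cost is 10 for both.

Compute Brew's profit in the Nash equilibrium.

1730.56

Brew's profit: π = (P_{Brew} − 10)(114 − 4P_{Brew} + 3P_{Aroma}).
∂π/∂P_{Brew} = 154 − 8P_{Brew} + 3P_{Aroma} = 0 ⇒ P_{Brew} = 19.25 + 0.375P_{Aroma}.
By symmetry P_{Aroma} = P_{Brew}; substituting into the reaction function, 0.625P_{Brew} = 19.25 and P_{Brew} = 30.8.
q_{Brew} = 114 − 4·30.8 + 3·30.8 = 83.2.
Profit = (30.8 − 10)·83.2 = 1730.56.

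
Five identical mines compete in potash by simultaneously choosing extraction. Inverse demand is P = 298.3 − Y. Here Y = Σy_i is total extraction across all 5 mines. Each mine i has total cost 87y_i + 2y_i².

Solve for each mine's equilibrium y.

21.13

A representative mine's profit is π_i = y_i(298.3 − Y) − 87y_i − 2y_i², with Y = y_i + Σ_{j≠i} y_j.
First-order condition: 211.3 − 6y_i − Σ_{j≠i} y_j = 0.
Imposing symmetry (y_j = y for all j) turns Σ_{j≠i} y_j into 4y, so 211.3 = 10y and y = 21.13.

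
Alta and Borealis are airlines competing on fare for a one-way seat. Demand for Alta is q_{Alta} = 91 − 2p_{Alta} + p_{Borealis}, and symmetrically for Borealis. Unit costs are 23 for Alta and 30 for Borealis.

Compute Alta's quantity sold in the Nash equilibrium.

Alta's profit: π = (p_{Alta} − 23)(91 − 2p_{Alta} + p_{Borealis}).
∂π/∂p_{Alta} = 137 − 4p_{Alta} + p_{Borealis} = 0 ⇒ p_{Alta} = 34.25 + 0.25p_{Borealis}.
Similarly p_{Borealis} = 37.75 + 0.25p_{Alta}.
Solving the two reaction functions simultaneously: (1 − (0.25)(0.25))p_{Alta} = 34.25 + 0.25·37.75, so 0.9375p_{Alta} = 43.6875 and p_{Alta} = 46.6.
Then p_{Borealis} = 37.75 + 0.25·46.6 = 49.4.
q_{Alta} = 91 − 2·46.6 + 49.4 = 47.2.

47.2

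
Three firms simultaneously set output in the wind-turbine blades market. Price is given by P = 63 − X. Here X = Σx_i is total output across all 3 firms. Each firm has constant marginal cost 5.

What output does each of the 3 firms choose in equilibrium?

A representative firm's profit is π_i = x_i(63 − X) − 5x_i, with X = x_i + Σ_{j≠i} x_j.
First-order condition: 58 − 2x_i − Σ_{j≠i} x_j = 0.
Imposing symmetry (x_j = x for all j) turns Σ_{j≠i} x_j into 2x, so 58 = 4x and x = 14.5.

14.5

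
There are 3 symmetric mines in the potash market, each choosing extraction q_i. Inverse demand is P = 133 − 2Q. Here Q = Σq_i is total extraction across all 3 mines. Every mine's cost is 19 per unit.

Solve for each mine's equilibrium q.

A representative mine's profit is π_i = q_i(133 − 2Q) − 19q_i, with Q = q_i + Σ_{j≠i} q_j.
First-order condition: 114 − 4q_i − 2Σ_{j≠i} q_j = 0.
In a symmetric equilibrium every mine chooses the same q, so Σ_{j≠i} q_j = 2q. The condition becomes 114 − 8q = 0, giving q = 114/8 = 14.25.

14.25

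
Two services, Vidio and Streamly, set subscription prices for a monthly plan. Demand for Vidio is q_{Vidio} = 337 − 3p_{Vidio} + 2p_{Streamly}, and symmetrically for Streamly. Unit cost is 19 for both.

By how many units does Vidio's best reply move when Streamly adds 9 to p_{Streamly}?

3

Vidio's profit: π = (p_{Vidio} − 19)(337 − 3p_{Vidio} + 2p_{Streamly}).
∂π/∂p_{Vidio} = 394 − 6p_{Vidio} + 2p_{Streamly} = 0 ⇒ p_{Vidio} = 197/3 + (1/3)p_{Streamly}.
The reaction-function slope is 1/3, so a 9-unit rise in p_{Streamly} moves p_{Vidio} by 1/3 × 9 = 3. Vidio's best response rises — the actions are strategic complements.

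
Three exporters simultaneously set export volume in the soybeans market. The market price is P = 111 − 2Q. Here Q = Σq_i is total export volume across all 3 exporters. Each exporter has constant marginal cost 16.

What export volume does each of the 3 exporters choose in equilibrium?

A representative exporter's profit is π_i = q_i(111 − 2Q) − 16q_i, with Q = q_i + Σ_{j≠i} q_j.
First-order condition: 95 − 4q_i − 2Σ_{j≠i} q_j = 0.
Imposing symmetry (q_j = q for all j) turns Σ_{j≠i} q_j into 2q, so 95 = 8q and q = 11.875.

11.875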